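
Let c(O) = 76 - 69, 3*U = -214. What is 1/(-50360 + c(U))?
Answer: -1/50353 ≈ -1.9860e-5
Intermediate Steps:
U = -214/3 (U = (⅓)*(-214) = -214/3 ≈ -71.333)
c(O) = 7
1/(-50360 + c(U)) = 1/(-50360 + 7) = 1/(-50353) = -1/50353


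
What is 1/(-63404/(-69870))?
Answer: 34935/31702 ≈ 1.1020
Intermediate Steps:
1/(-63404/(-69870)) = 1/(-63404*(-1)/69870) = 1/(-1*(-31702/34935)) = 1/(31702/34935) = 34935/31702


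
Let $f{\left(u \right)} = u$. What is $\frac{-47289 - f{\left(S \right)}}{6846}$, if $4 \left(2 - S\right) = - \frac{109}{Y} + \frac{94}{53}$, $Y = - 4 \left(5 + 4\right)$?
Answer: $- \frac{51559393}{7464096} \approx -6.9077$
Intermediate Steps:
$Y = -36$ ($Y = \left(-4\right) 9 = -36$)
$S = \frac{6103}{7632}$ ($S = 2 - \frac{- \frac{109}{-36} + \frac{94}{53}}{4} = 2 - \frac{\left(-109\right) \left(- \frac{1}{36}\right) + 94 \cdot \frac{1}{53}}{4} = 2 - \frac{\frac{109}{36} + \frac{94}{53}}{4} = 2 - \frac{9161}{7632} = \frac{6103}{7632} \approx 0.79966$)
$\frac{-47289 - f{\left(S \right)}}{6846} = \frac{-47289 - \frac{6103}{7632}}{6846} = \left(-47289 - \frac{6103}{7632}\right) \frac{1}{6846} = \left(- \frac{360915751}{7632}\right) \frac{1}{6846} = - \frac{51559393}{7464096}$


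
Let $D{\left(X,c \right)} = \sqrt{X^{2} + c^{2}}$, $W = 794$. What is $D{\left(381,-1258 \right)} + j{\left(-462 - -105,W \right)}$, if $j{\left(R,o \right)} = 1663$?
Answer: $1663 + 5 \sqrt{69109} \approx 2977.4$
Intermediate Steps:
$D{\left(381,-1258 \right)} + j{\left(-462 - -105,W \right)} = \sqrt{381^{2} + \left(-1258\right)^{2}} + 1663 = \sqrt{145161 + 1582564} + 1663 = \sqrt{1727725} + 1663 = 5 \sqrt{69109} + 1663 = 1663 + 5 \sqrt{69109}$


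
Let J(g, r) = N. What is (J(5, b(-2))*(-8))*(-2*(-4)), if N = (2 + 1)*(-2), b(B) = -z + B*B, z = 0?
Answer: 384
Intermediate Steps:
b(B) = B² (b(B) = -1*0 + B*B = 0 + B² = B²)
N = -6 (N = 3*(-2) = -6)
J(g, r) = -6
(J(5, b(-2))*(-8))*(-2*(-4)) = (-6*(-8))*(-2*(-4)) = 48*8 = 384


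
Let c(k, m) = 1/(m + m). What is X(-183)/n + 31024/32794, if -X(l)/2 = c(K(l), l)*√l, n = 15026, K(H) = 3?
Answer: 15512/16397 + I*√183/2749758 ≈ 0.94603 + 4.9196e-6*I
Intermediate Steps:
c(k, m) = 1/(2*m)
X(l) = -1/√l (X(l) = -2*1/(2*l)*√l = -1/√l)
X(-183)/n + 31024/32794 = -1/√(-183)/15026 + 31024/32794 = -(-1)*I*√183/183*(1/15026) + 31024*(1/32794) = (I*√183/183)*(1/15026) + 15512/16397 = I*√183/2749758 + 15512/16397 = 15512/16397 + I*√183/2749758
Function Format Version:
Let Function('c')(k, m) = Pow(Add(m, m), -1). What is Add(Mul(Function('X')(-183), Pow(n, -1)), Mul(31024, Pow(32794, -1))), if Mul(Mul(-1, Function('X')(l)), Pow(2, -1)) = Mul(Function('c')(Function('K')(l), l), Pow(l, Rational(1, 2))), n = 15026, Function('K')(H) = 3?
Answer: Add(Rational(15512, 16397), Mul(Rational(1, 2749758), I, Pow(183, Rational(1, 2)))) ≈ Add(0.94603, Mul(4.9196e-6, I))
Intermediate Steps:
Function('c')(k, m) = Mul(Rational(1, 2), Pow(m, -1)) (Function('c')(k, m) = Pow(Mul(2, m), -1) = Mul(Rational(1, 2), Pow(m, -1)))
Function('X')(l) = Mul(-1, Pow(l, Rational(-1, 2))) (Function('X')(l) = Mul(-2, Mul(Mul(Rational(1, 2), Pow(l, -1)), Pow(l, Rational(1, 2)))) = Mul(-2, Mul(Rational(1, 2), Pow(l, Rational(-1, 2)))) = Mul(-1, Pow(l, Rational(-1, 2))))
Add(Mul(Function('X')(-183), Pow(n, -1)), Mul(31024, Pow(32794, -1))) = Add(Mul(Mul(-1, Pow(-183, Rational(-1, 2))), Pow(15026, -1)), Mul(31024, Pow(32794, -1))) = Add(Mul(Mul(-1, Mul(Rational(-1, 183), I, Pow(183, Rational(1, 2)))), Rational(1, 15026)), Mul(31024, Rational(1, 32794))) = Add(Mul(Mul(Rational(1, 183), I, Pow(183, Rational(1, 2))), Rational(1, 15026)), Rational(15512, 16397)) = Add(Mul(Rational(1, 2749758), I, Pow(183, Rational(1, 2))), Rational(15512, 16397)) = Add(Rational(15512, 16397), Mul(Rational(1, 2749758), I, Pow(183, Rational(1, 2))))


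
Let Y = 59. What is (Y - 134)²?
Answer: 5625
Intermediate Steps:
(Y - 134)² = (59 - 134)² = (-75)² = 5625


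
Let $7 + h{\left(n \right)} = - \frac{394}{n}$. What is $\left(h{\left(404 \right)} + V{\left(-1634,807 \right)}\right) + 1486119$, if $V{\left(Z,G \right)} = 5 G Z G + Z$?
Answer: $- \frac{1074482410301}{202} \approx -5.3192 \cdot 10^{9}$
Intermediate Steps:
$V{\left(Z,G \right)} = Z + 5 Z G^{2}$ ($V{\left(Z,G \right)} = 5 G Z G + Z = 5 Z G^{2} + Z = Z + 5 Z G^{2}$)
$h{\left(n \right)} = -7 - \frac{394}{n}$
$\left(h{\left(404 \right)} + V{\left(-1634,807 \right)}\right) + 1486119 = \left(\left(-7 - \frac{394}{404}\right) - 1634 \left(1 + 5 \cdot 807^{2}\right)\right) + 1486119 = \left(\left(-7 - \frac{197}{202}\right) - 1634 \left(1 + 5 \cdot 651249\right)\right) + 1486119 = \left(\left(-7 - \frac{197}{202}\right) - 1634 \left(1 + 3256245\right)\right) + 1486119 = \left(- \frac{1611}{202} - 5320705964\right) + 1486119 = - \frac{1074782606339}{202} + 1486119 = - \frac{1074482410301}{202}$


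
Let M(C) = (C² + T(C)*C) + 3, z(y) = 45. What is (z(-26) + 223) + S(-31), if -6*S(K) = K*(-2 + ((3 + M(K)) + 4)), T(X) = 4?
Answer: 27803/6 ≈ 4633.8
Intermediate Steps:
M(C) = 3 + C² + 4*C (M(C) = (C² + 4*C) + 3 = 3 + C² + 4*C)
S(K) = -K*(8 + K² + 4*K)/6 (S(K) = -K*(-2 + ((3 + (3 + K² + 4*K)) + 4))/6 = -K*(-2 + ((6 + K² + 4*K) + 4))/6 = -K*(-2 + (10 + K² + 4*K))/6 = -K*(8 + K² + 4*K)/6)
(z(-26) + 223) + S(-31) = (45 + 223) - ⅙*(-31)*(8 + (-31)² + 4*(-31)) = 268 - ⅙*(-31)*(8 + 961 - 124) = 268 - ⅙*(-31)*845 = 268 + 26195/6 = 27803/6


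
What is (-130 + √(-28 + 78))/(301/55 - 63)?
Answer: 3575/1582 - 275*√2/3164 ≈ 2.1369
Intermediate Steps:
(-130 + √(-28 + 78))/(301/55 - 63) = (-130 + √50)/(301*(1/55) - 63) = (-130 + 5*√2)/(301/55 - 63) = (-130 + 5*√2)/(-3164/55) = (-130 + 5*√2)*(-55/3164) = 3575/1582 - 275*√2/3164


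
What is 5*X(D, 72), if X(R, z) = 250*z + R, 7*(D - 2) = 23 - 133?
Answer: 629520/7 ≈ 89931.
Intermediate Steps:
D = -96/7 (D = 2 + (23 - 133)/7 = 2 + (⅐)*(-110) = 2 - 110/7 = -96/7 ≈ -13.714)
X(R, z) = R + 250*z
5*X(D, 72) = 5*(-96/7 + 250*72) = 5*(-96/7 + 18000) = 5*(125904/7) = 629520/7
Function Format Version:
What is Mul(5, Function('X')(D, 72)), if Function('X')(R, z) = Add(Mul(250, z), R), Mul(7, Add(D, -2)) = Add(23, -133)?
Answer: Rational(629520, 7) ≈ 89931.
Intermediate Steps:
D = Rational(-96, 7) (D = Add(2, Mul(Rational(1, 7), Add(23, -133))) = Add(2, Mul(Rational(1, 7), -110)) = Add(2, Rational(-110, 7)) = Rational(-96, 7) ≈ -13.714)
Function('X')(R, z) = Add(R, Mul(250, z))
Mul(5, Function('X')(D, 72)) = Mul(5, Add(Rational(-96, 7), Mul(250, 72))) = Mul(5, Add(Rational(-96, 7), 18000)) = Mul(5, Rational(125904, 7)) = Rational(629520, 7)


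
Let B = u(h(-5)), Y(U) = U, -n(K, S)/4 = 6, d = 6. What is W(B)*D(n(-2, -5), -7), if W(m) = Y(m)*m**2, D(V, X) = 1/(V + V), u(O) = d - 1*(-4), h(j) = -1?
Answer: -125/6 ≈ -20.833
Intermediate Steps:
n(K, S) = -24 (n(K, S) = -4*6 = -24)
u(O) = 10 (u(O) = 6 - 1*(-4) = 6 + 4 = 10)
D(V, X) = 1/(2*V)
B = 10
W(m) = m**3 (W(m) = m*m**2 = m**3)
W(B)*D(n(-2, -5), -7) = 10**3*((1/2)/(-24)) = 1000*((1/2)*(-1/24)) = 1000*(-1/48) = -125/6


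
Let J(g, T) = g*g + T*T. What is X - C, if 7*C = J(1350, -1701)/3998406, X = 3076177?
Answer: 28699542433711/9329614 ≈ 3.0762e+6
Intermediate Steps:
J(g, T) = T**2 + g**2 (J(g, T) = g**2 + T**2 = T**2 + g**2)
C = 1571967/9329614 (C = (((-1701)**2 + 1350**2)/3998406)/7 = ((2893401 + 1822500)*(1/3998406))/7 = (4715901*(1/3998406))/7 = (1/7)*(1571967/1332802) = 1571967/9329614 ≈ 0.16849)
X - C = 3076177 - 1*1571967/9329614 = 3076177 - 1571967/9329614 = 28699542433711/9329614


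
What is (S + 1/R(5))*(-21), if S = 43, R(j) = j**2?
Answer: -22596/25 ≈ -903.84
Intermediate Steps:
(S + 1/R(5))*(-21) = (43 + 1/(5**2))*(-21) = (43 + 1/25)*(-21) = (1076/25)*(-21) = -22596/25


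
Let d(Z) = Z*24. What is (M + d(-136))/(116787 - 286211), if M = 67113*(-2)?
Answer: 68745/84712 ≈ 0.81151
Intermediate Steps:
d(Z) = 24*Z
M = -134226
(M + d(-136))/(116787 - 286211) = (-134226 + 24*(-136))/(116787 - 286211) = (-134226 - 3264)/(-169424) = -137490*(-1/169424) = 68745/84712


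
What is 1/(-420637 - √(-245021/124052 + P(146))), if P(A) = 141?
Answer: -52180861124/21949200863369677 + 2*√534859843043/21949200863369677 ≈ -2.3773e-6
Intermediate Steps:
1/(-420637 - √(-245021/124052 + P(146))) = 1/(-420637 - √(-245021/124052 + 141)) = 1/(-420637 - √(17246311/124052)) = 1/(-420637 - √534859843043/62026)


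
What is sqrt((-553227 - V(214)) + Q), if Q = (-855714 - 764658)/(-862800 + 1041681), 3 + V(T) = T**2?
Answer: 8*I*sqrt(33277740809802)/59627 ≈ 773.97*I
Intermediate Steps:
V(T) = -3 + T**2
Q = -540124/59627 (Q = -1620372/178881 = -1620372*1/178881 = -540124/59627 ≈ -9.0584)
sqrt((-553227 - V(214)) + Q) = sqrt((-553227 - (-3 + 214**2)) - 540124/59627) = sqrt((-553227 - (-3 + 45796)) - 540124/59627) = sqrt((-553227 - 1*45793) - 540124/59627) = sqrt((-553227 - 45793) - 540124/59627) = sqrt(-599020 - 540124/59627) = sqrt(-35718305664/59627) = 8*I*sqrt(33277740809802)/59627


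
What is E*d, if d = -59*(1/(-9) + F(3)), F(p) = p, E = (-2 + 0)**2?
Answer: -6136/9 ≈ -681.78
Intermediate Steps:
E = 4 (E = (-2)**2 = 4)
d = -1534/9 (d = -59*(1/(-9) + 3) = -59*(-1/9 + 3) = -59*26/9 = -1534/9 ≈ -170.44)
E*d = 4*(-1534/9) = -6136/9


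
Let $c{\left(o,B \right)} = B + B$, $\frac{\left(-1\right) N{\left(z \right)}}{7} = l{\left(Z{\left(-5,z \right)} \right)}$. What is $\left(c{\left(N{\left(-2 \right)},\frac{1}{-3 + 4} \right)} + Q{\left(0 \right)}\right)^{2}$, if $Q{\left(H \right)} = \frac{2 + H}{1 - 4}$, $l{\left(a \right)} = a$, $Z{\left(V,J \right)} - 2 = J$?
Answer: $\frac{16}{9} \approx 1.7778$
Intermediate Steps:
$Z{\left(V,J \right)} = 2 + J$
$N{\left(z \right)} = -14 - 7 z$ ($N{\left(z \right)} = - 7 \left(2 + z\right) = -14 - 7 z$)
$Q{\left(H \right)} = - \frac{2}{3} - \frac{H}{3}$ ($Q{\left(H \right)} = \frac{2 + H}{-3} = \left(2 + H\right) \left(- \frac{1}{3}\right) = - \frac{2}{3} - \frac{H}{3}$)
$c{\left(o,B \right)} = 2 B$
$\left(c{\left(N{\left(-2 \right)},\frac{1}{-3 + 4} \right)} + Q{\left(0 \right)}\right)^{2} = \left(\frac{2}{-3 + 4} - \frac{2}{3}\right)^{2} = \left(\frac{2}{1} + \left(- \frac{2}{3} + 0\right)\right)^{2} = \left(2 \cdot 1 - \frac{2}{3}\right)^{2} = \left(2 - \frac{2}{3}\right)^{2} = \left(\frac{4}{3}\right)^{2} = \frac{16}{9}$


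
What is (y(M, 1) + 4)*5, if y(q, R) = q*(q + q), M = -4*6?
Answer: 5780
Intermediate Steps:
M = -24
y(q, R) = 2*q² (y(q, R) = q*(2*q) = 2*q²)
(y(M, 1) + 4)*5 = (2*(-24)² + 4)*5 = (2*576 + 4)*5 = (1152 + 4)*5 = 1156*5 = 5780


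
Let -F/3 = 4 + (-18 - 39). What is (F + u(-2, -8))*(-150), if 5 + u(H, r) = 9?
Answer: -24450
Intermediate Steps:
F = 159 (F = -3*(4 + (-18 - 39)) = -3*(4 - 57) = -3*(-53) = 159)
u(H, r) = 4 (u(H, r) = -5 + 9 = 4)
(F + u(-2, -8))*(-150) = (159 + 4)*(-150) = 163*(-150) = -24450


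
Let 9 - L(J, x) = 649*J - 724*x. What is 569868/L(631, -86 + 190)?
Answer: -284934/167107 ≈ -1.7051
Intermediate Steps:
L(J, x) = 9 - 649*J + 724*x (L(J, x) = 9 - (649*J - 724*x) = 9 - (-724*x + 649*J) = 9 + (-649*J + 724*x) = 9 - 649*J + 724*x)
569868/L(631, -86 + 190) = 569868/(9 - 649*631 + 724*(-86 + 190)) = 569868/(9 - 409519 + 724*104) = 569868/(9 - 409519 + 75296) = 569868/(-334214) = 569868*(-1/334214) = -284934/167107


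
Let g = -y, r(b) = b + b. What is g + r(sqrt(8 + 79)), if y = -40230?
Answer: 40230 + 2*sqrt(87) ≈ 40249.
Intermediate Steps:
r(b) = 2*b
g = 40230 (g = -1*(-40230) = 40230)
g + r(sqrt(8 + 79)) = 40230 + 2*sqrt(8 + 79) = 40230 + 2*sqrt(87)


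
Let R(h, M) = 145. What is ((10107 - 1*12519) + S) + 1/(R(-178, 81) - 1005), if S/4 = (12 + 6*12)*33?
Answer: 7461359/860 ≈ 8676.0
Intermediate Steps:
S = 11088 (S = 4*((12 + 6*12)*33) = 4*((12 + 72)*33) = 4*(84*33) = 4*2772 = 11088)
((10107 - 1*12519) + S) + 1/(R(-178, 81) - 1005) = ((10107 - 1*12519) + 11088) + 1/(145 - 1005) = ((10107 - 12519) + 11088) + 1/(-860) = (-2412 + 11088) - 1/860 = 8676 - 1/860 = 7461359/860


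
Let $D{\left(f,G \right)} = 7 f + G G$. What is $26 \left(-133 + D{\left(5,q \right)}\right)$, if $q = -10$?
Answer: $52$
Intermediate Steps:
$D{\left(f,G \right)} = G^{2} + 7 f$ ($D{\left(f,G \right)} = 7 f + G^{2} = G^{2} + 7 f$)
$26 \left(-133 + D{\left(5,q \right)}\right) = 26 \left(-133 + \left(\left(-10\right)^{2} + 7 \cdot 5\right)\right) = 26 \left(-133 + \left(100 + 35\right)\right) = 26 \left(-133 + 135\right) = 26 \cdot 2 = 52$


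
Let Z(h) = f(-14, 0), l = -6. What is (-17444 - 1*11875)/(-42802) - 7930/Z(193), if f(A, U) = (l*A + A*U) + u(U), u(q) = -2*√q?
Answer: -42119633/449421 ≈ -93.720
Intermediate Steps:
f(A, U) = -6*A - 2*√U + A*U (f(A, U) = (-6*A + A*U) - 2*√U = -6*A - 2*√U + A*U)
Z(h) = 84 (Z(h) = -6*(-14) - 2*√0 - 14*0 = 84 - 2*0 + 0 = 84 + 0 + 0 = 84)
(-17444 - 1*11875)/(-42802) - 7930/Z(193) = (-17444 - 1*11875)/(-42802) - 7930/84 = (-17444 - 11875)*(-1/42802) - 7930*1/84 = -29319*(-1/42802) - 3965/42 = 29319/42802 - 3965/42 = -42119633/449421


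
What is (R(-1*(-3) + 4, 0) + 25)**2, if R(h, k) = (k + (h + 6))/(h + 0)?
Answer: 35344/49 ≈ 721.31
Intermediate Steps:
R(h, k) = (6 + h + k)/h (R(h, k) = (k + (6 + h))/h = (6 + h + k)/h)
(R(-1*(-3) + 4, 0) + 25)**2 = ((6 + (-1*(-3) + 4) + 0)/(-1*(-3) + 4) + 25)**2 = ((6 + (3 + 4) + 0)/(3 + 4) + 25)**2 = ((6 + 7 + 0)/7 + 25)**2 = ((1/7)*13 + 25)**2 = (13/7 + 25)**2 = (188/7)**2 = 35344/49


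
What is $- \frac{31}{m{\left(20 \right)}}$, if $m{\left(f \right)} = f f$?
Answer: $- \frac{31}{400} \approx -0.0775$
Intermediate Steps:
$m{\left(f \right)} = f^{2}$
$- \frac{31}{m{\left(20 \right)}} = - \frac{31}{20^{2}} = - \frac{31}{400}$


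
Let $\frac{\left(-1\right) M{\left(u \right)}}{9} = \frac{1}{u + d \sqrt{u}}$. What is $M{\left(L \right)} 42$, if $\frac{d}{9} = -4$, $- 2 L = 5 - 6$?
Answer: $\frac{756}{2591} + \frac{27216 \sqrt{2}}{2591} \approx 15.147$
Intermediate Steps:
$L = \frac{1}{2}$ ($L = - \frac{5 - 6}{2} = \left(- \frac{1}{2}\right) \left(-1\right) = \frac{1}{2} \approx 0.5$)
$d = -36$ ($d = 9 \left(-4\right) = -36$)
$M{\left(u \right)} = - \frac{9}{u - 36 \sqrt{u}}$
$M{\left(L \right)} 42 = \frac{9}{\left(-1\right) \frac{1}{2} + \frac{36}{\sqrt{2}}} \cdot 42 = \frac{9}{- \frac{1}{2} + 36 \frac{\sqrt{2}}{2}} \cdot 42 = \frac{9}{- \frac{1}{2} + 18 \sqrt{2}} \cdot 42 = \frac{378}{- \frac{1}{2} + 18 \sqrt{2}}$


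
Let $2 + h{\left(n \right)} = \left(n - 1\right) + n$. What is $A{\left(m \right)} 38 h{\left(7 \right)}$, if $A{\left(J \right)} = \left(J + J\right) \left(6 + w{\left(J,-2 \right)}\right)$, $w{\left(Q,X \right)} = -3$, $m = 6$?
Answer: $15048$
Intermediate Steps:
$A{\left(J \right)} = 6 J$ ($A{\left(J \right)} = \left(J + J\right) \left(6 - 3\right) = 2 J 3 = 6 J$)
$h{\left(n \right)} = -3 + 2 n$ ($h{\left(n \right)} = -2 + \left(\left(n - 1\right) + n\right) = -2 + \left(\left(-1 + n\right) + n\right) = -2 + \left(-1 + 2 n\right) = -3 + 2 n$)
$A{\left(m \right)} 38 h{\left(7 \right)} = 6 \cdot 6 \cdot 38 \left(-3 + 2 \cdot 7\right) = 36 \cdot 38 \left(-3 + 14\right) = 1368 \cdot 11 = 15048$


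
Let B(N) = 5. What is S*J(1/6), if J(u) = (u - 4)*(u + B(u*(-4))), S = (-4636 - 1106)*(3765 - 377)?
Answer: 385295218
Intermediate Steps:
S = -19453896 (S = -5742*3388 = -19453896)
J(u) = (-4 + u)*(5 + u) (J(u) = (u - 4)*(u + 5) = (-4 + u)*(5 + u))
S*J(1/6) = -19453896*(-20 + 1/6 + (1/6)²) = -19453896*(-20 + ⅙ + (⅙)²) = -19453896*(-20 + ⅙ + 1/36) = -19453896*(-713/36) = 385295218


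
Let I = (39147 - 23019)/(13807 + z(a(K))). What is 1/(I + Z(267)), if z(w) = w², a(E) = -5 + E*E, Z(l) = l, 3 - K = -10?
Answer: 40703/10883829 ≈ 0.0037398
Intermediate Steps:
K = 13 (K = 3 - 1*(-10) = 3 + 10 = 13)
a(E) = -5 + E²
I = 16128/40703 (I = (39147 - 23019)/(13807 + (-5 + 13²)²) = 16128/(13807 + (-5 + 169)²) = 16128/(13807 + 164²) = 16128/(13807 + 26896) = 16128/40703 ≈ 0.39624)
1/(I + Z(267)) = 1/(16128/40703 + 267) = 1/(10883829/40703) = 40703/10883829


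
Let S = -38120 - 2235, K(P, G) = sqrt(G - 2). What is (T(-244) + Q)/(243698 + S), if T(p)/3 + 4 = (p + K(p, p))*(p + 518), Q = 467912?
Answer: 267332/203343 + 274*I*sqrt(246)/67781 ≈ 1.3147 + 0.063403*I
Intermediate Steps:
K(P, G) = sqrt(-2 + G)
S = -40355
T(p) = -12 + 3*(518 + p)*(p + sqrt(-2 + p)) (T(p) = -12 + 3*((p + sqrt(-2 + p))*(p + 518)) = -12 + 3*((p + sqrt(-2 + p))*(518 + p)) = -12 + 3*((518 + p)*(p + sqrt(-2 + p))) = -12 + 3*(518 + p)*(p + sqrt(-2 + p)))
(T(-244) + Q)/(243698 + S) = ((-12 + 3*(-244)**2 + 1554*(-244) + 1554*sqrt(-2 - 244) + 3*(-244)*sqrt(-2 - 244)) + 467912)/(243698 - 40355) = ((-12 + 3*59536 - 379176 + 1554*sqrt(-246) + 3*(-244)*sqrt(-246)) + 467912)/203343 = ((-12 + 178608 - 379176 + 1554*(I*sqrt(246)) + 3*(-244)*(I*sqrt(246))) + 467912)*(1/203343) = ((-12 + 178608 - 379176 + 1554*I*sqrt(246) - 732*I*sqrt(246)) + 467912)*(1/203343) = ((-200580 + 822*I*sqrt(246)) + 467912)*(1/203343) = (267332 + 822*I*sqrt(246))*(1/203343) = 267332/203343 + 274*I*sqrt(246)/67781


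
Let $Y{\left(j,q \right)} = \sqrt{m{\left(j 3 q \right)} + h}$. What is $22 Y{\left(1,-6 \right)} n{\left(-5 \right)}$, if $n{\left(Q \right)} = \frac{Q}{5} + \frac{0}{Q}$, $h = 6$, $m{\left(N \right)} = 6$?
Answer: $- 44 \sqrt{3} \approx -76.21$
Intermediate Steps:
$n{\left(Q \right)} = \frac{Q}{5}$ ($n{\left(Q \right)} = Q \frac{1}{5} + 0 = \frac{Q}{5} + 0 = \frac{Q}{5}$)
$Y{\left(j,q \right)} = 2 \sqrt{3}$ ($Y{\left(j,q \right)} = \sqrt{6 + 6} = \sqrt{12} = 2 \sqrt{3}$)
$22 Y{\left(1,-6 \right)} n{\left(-5 \right)} = 22 \cdot 2 \sqrt{3} \cdot \frac{1}{5} \left(-5\right) = 44 \sqrt{3} \left(-1\right) = - 44 \sqrt{3}$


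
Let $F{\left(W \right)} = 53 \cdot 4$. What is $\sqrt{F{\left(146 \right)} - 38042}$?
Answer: $i \sqrt{37830} \approx 194.5 i$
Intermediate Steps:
$F{\left(W \right)} = 212$
$\sqrt{F{\left(146 \right)} - 38042} = \sqrt{212 - 38042} = \sqrt{-37830} = i \sqrt{37830}$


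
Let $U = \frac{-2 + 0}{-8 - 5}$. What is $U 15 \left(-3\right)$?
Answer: $- \frac{90}{13} \approx -6.9231$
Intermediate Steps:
$U = \frac{2}{13}$ ($U = - \frac{2}{-13} = \left(-2\right) \left(- \frac{1}{13}\right) = \frac{2}{13} \approx 0.15385$)
$U 15 \left(-3\right) = \frac{2}{13} \cdot 15 \left(-3\right) = \frac{30}{13} \left(-3\right) = - \frac{90}{13}$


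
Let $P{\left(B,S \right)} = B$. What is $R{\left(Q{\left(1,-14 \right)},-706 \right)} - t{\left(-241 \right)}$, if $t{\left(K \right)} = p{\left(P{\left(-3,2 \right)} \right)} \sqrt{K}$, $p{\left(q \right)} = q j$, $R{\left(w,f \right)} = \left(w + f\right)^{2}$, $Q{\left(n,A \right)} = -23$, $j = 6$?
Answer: $531441 + 18 i \sqrt{241} \approx 5.3144 \cdot 10^{5} + 279.44 i$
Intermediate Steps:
$R{\left(w,f \right)} = \left(f + w\right)^{2}$
$p{\left(q \right)} = 6 q$ ($p{\left(q \right)} = q 6 = 6 q$)
$t{\left(K \right)} = - 18 \sqrt{K}$ ($t{\left(K \right)} = 6 \left(-3\right) \sqrt{K} = - 18 \sqrt{K}$)
$R{\left(Q{\left(1,-14 \right)},-706 \right)} - t{\left(-241 \right)} = \left(-706 - 23\right)^{2} - - 18 \sqrt{-241} = \left(-729\right)^{2} - - 18 i \sqrt{241} = 531441 - - 18 i \sqrt{241} = 531441 + 18 i \sqrt{241}$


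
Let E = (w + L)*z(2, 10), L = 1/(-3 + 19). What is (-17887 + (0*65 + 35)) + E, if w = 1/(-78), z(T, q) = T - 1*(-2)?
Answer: -2784881/156 ≈ -17852.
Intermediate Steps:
z(T, q) = 2 + T (z(T, q) = T + 2 = 2 + T)
L = 1/16 ≈ 0.062500
w = -1/78 ≈ -0.012821
E = 31/156 (E = (-1/78 + 1/16)*(2 + 2) = (31/624)*4 = 31/156 ≈ 0.19872)
(-17887 + (0*65 + 35)) + E = (-17887 + (0*65 + 35)) + 31/156 = (-17887 + (0 + 35)) + 31/156 = (-17887 + 35) + 31/156 = -17852 + 31/156 = -2784881/156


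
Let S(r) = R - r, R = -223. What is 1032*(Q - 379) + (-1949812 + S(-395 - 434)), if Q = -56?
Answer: -2398126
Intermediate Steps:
S(r) = -223 - r
1032*(Q - 379) + (-1949812 + S(-395 - 434)) = 1032*(-56 - 379) + (-1949812 + (-223 - (-395 - 434))) = 1032*(-435) + (-1949812 + (-223 - 1*(-829))) = -448920 + (-1949812 + (-223 + 829)) = -448920 + (-1949812 + 606) = -448920 - 1949206 = -2398126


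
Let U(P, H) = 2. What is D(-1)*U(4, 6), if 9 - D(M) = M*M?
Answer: 16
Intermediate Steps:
D(M) = 9 - M² (D(M) = 9 - M*M = 9 - M²)
D(-1)*U(4, 6) = (9 - 1*(-1)²)*2 = (9 - 1*1)*2 = (9 - 1)*2 = 8*2 = 16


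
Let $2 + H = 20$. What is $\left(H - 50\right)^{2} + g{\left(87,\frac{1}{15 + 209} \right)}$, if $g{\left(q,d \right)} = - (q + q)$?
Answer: $850$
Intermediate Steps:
$H = 18$ ($H = -2 + 20 = 18$)
$g{\left(q,d \right)} = - 2 q$
$\left(H - 50\right)^{2} + g{\left(87,\frac{1}{15 + 209} \right)} = \left(18 - 50\right)^{2} - 174 = \left(-32\right)^{2} - 174 = 1024 - 174 = 850$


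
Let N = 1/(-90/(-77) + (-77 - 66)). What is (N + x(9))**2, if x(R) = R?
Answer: 9645596944/119268241 ≈ 80.873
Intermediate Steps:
N = -77/10921 (N = 1/(-90*(-1/77) - 143) = 1/(90/77 - 143) = 1/(-10921/77) = -77/10921 ≈ -0.0070506)
(N + x(9))**2 = (-77/10921 + 9)**2 = (98212/10921)**2 = 9645596944/119268241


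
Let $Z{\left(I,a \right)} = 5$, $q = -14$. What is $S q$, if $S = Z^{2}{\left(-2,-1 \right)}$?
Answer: $-350$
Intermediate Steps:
$S = 25$ ($S = 5^{2} = 25$)
$S q = 25 \left(-14\right) = -350$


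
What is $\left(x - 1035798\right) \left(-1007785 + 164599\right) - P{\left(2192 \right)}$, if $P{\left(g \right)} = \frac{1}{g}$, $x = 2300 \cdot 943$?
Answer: $- \frac{2094271308594625}{2192} \approx -9.5542 \cdot 10^{11}$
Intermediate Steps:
$x = 2168900$
$\left(x - 1035798\right) \left(-1007785 + 164599\right) - P{\left(2192 \right)} = \left(2168900 - 1035798\right) \left(-1007785 + 164599\right) - \frac{1}{2192} = 1133102 \left(-843186\right) - \frac{1}{2192} = -955415742972 - \frac{1}{2192} = - \frac{2094271308594625}{2192}$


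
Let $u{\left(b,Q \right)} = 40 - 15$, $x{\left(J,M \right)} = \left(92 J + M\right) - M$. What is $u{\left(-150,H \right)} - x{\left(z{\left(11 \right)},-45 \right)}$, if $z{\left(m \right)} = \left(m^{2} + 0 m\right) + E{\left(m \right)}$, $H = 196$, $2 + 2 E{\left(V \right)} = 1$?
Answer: $-11061$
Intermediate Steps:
$E{\left(V \right)} = - \frac{1}{2}$ ($E{\left(V \right)} = -1 + \frac{1}{2} \cdot 1 = -1 + \frac{1}{2} = - \frac{1}{2}$)
$z{\left(m \right)} = - \frac{1}{2} + m^{2}$ ($z{\left(m \right)} = \left(m^{2} + 0 m\right) - \frac{1}{2} = \left(m^{2} + 0\right) - \frac{1}{2} = m^{2} - \frac{1}{2} = - \frac{1}{2} + m^{2}$)
$x{\left(J,M \right)} = 92 J$ ($x{\left(J,M \right)} = \left(M + 92 J\right) - M = 92 J$)
$u{\left(b,Q \right)} = 25$
$u{\left(-150,H \right)} - x{\left(z{\left(11 \right)},-45 \right)} = 25 - 92 \left(- \frac{1}{2} + 11^{2}\right) = 25 - 92 \left(- \frac{1}{2} + 121\right) = 25 - 92 \cdot \frac{241}{2} = 25 - 11086 = -11061$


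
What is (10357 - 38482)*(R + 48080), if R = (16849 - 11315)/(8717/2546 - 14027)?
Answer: -1931214861490500/1428161 ≈ -1.3522e+9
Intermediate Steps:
R = -14089564/35704025 (R = 5534/(8717*(1/2546) - 14027) = 5534/(8717/2546 - 14027) = 5534/(-35704025/2546) = 5534*(-2546/35704025) = -14089564/35704025 ≈ -0.39462)
(10357 - 38482)*(R + 48080) = (10357 - 38482)*(-14089564/35704025 + 48080) = -28125*1716635432436/35704025 = -1931214861490500/1428161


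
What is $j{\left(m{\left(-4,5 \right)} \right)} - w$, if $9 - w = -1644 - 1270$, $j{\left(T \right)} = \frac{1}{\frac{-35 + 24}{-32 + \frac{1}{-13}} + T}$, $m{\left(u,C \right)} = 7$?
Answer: $- \frac{8949809}{3062} \approx -2922.9$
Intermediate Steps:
$j{\left(T \right)} = \frac{1}{\frac{143}{417} + T}$ ($j{\left(T \right)} = \frac{1}{- \frac{11}{-32 - \frac{1}{13}} + T} = \frac{1}{- \frac{11}{- \frac{417}{13}} + T} = \frac{1}{\left(-11\right) \left(- \frac{13}{417}\right) + T} = \frac{1}{\frac{143}{417} + T}$)
$w = 2923$ ($w = 9 - \left(-1644 - 1270\right) = 9 - -2914 = 9 + 2914 = 2923$)
$j{\left(m{\left(-4,5 \right)} \right)} - w = \frac{417}{143 + 417 \cdot 7} - 2923 = \frac{417}{143 + 2919} - 2923 = \frac{417}{3062} - 2923 = - \frac{8949809}{3062}$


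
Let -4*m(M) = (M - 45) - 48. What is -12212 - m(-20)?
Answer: -48961/4 ≈ -12240.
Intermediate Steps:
m(M) = 93/4 - M/4 (m(M) = -((M - 45) - 48)/4 = -((-45 + M) - 48)/4 = -(-93 + M)/4 = 93/4 - M/4)
-12212 - m(-20) = -12212 - (93/4 - 1/4*(-20)) = -12212 - (93/4 + 5) = -12212 - 1*113/4 = -12212 - 113/4 = -48961/4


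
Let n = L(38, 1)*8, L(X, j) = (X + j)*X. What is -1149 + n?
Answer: 10707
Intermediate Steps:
L(X, j) = X*(X + j)
n = 11856 (n = (38*(38 + 1))*8 = (38*39)*8 = 1482*8 = 11856)
-1149 + n = -1149 + 11856 = 10707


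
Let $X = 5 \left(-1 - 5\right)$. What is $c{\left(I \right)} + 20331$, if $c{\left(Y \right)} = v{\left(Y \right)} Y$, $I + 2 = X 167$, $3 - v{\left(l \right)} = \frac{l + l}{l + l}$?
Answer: $10307$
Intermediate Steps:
$X = -30$ ($X = 5 \left(-6\right) = -30$)
$v{\left(l \right)} = 2$ ($v{\left(l \right)} = 3 - \frac{l + l}{l + l} = 3 - \frac{2 l}{2 l} = 3 - 2 l \frac{1}{2 l} = 3 - 1 = 2$)
$I = -5012$ ($I = -2 - 5010 = -5012$)
$c{\left(Y \right)} = 2 Y$
$c{\left(I \right)} + 20331 = 2 \left(-5012\right) + 20331 = -10024 + 20331 = 10307$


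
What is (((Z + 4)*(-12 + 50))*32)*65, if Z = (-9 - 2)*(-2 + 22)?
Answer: -17072640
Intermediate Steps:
Z = -220 (Z = -11*20 = -220)
(((Z + 4)*(-12 + 50))*32)*65 = (((-220 + 4)*(-12 + 50))*32)*65 = (-216*38*32)*65 = -8208*32*65 = -262656*65 = -17072640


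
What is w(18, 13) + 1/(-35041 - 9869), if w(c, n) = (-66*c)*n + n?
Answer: -693006211/44910 ≈ -15431.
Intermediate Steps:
w(c, n) = n - 66*c*n (w(c, n) = -66*c*n + n = n - 66*c*n)
w(18, 13) + 1/(-35041 - 9869) = 13*(1 - 66*18) + 1/(-35041 - 9869) = 13*(1 - 1188) + 1/(-44910) = 13*(-1187) - 1/44910 = -15431 - 1/44910 = -693006211/44910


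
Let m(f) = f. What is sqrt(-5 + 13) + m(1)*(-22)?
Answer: -22 + 2*sqrt(2) ≈ -19.172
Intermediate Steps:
sqrt(-5 + 13) + m(1)*(-22) = sqrt(-5 + 13) + 1*(-22) = sqrt(8) - 22 = 2*sqrt(2) - 22 = -22 + 2*sqrt(2)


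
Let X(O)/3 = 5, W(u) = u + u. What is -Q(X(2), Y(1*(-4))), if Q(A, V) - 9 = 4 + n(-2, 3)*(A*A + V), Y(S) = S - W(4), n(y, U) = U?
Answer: -652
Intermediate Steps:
W(u) = 2*u
X(O) = 15 (X(O) = 3*5 = 15)
Y(S) = -8 + S (Y(S) = S - 2*4 = S - 1*8 = S - 8 = -8 + S)
Q(A, V) = 13 + 3*V + 3*A**2 (Q(A, V) = 9 + (4 + 3*(A*A + V)) = 9 + (4 + 3*(A**2 + V)) = 9 + (4 + 3*(V + A**2)) = 9 + (4 + (3*V + 3*A**2)) = 9 + (4 + 3*V + 3*A**2) = 13 + 3*V + 3*A**2)
-Q(X(2), Y(1*(-4))) = -(13 + 3*(-8 + 1*(-4)) + 3*15**2) = -(13 + 3*(-8 - 4) + 3*225) = -(13 + 3*(-12) + 675) = -(13 - 36 + 675) = -1*652 = -652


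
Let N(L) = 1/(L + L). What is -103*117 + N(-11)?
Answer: -265123/22 ≈ -12051.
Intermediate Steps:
N(L) = 1/(2*L)
-103*117 + N(-11) = -103*117 + (½)/(-11) = -12051 + (½)*(-1/11) = -12051 - 1/22 = -265123/22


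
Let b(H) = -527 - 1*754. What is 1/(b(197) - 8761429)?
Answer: -1/8762710 ≈ -1.1412e-7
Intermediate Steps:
b(H) = -1281 (b(H) = -527 - 754 = -1281)
1/(b(197) - 8761429) = 1/(-1281 - 8761429) = 1/(-8762710) = -1/8762710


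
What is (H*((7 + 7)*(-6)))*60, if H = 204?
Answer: -1028160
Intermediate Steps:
(H*((7 + 7)*(-6)))*60 = (204*((7 + 7)*(-6)))*60 = (204*(14*(-6)))*60 = (204*(-84))*60 = -17136*60 = -1028160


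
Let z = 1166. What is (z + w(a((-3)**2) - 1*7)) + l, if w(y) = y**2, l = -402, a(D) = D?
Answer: 768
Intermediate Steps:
(z + w(a((-3)**2) - 1*7)) + l = (1166 + ((-3)**2 - 1*7)**2) - 402 = (1166 + (9 - 7)**2) - 402 = (1166 + 2**2) - 402 = (1166 + 4) - 402 = 1170 - 402 = 768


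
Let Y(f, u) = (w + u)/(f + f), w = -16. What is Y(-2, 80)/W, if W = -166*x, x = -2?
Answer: -4/83 ≈ -0.048193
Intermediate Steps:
Y(f, u) = (-16 + u)/(2*f) (Y(f, u) = (-16 + u)/(f + f) = (-16 + u)/((2*f)) = (-16 + u)*(1/(2*f)) = (-16 + u)/(2*f))
W = 332 (W = -166*(-2) = 332)
Y(-2, 80)/W = ((½)*(-16 + 80)/(-2))/332 = ((½)*(-½)*64)*(1/332) = -16*1/332 = -4/83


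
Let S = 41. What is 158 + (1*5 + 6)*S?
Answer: 609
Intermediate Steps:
158 + (1*5 + 6)*S = 158 + (1*5 + 6)*41 = 158 + (5 + 6)*41 = 158 + 11*41 = 158 + 451 = 609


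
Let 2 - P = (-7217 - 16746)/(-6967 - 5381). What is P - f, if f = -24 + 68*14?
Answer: -11458211/12348 ≈ -927.94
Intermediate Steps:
P = 733/12348 (P = 2 - (-7217 - 16746)/(-6967 - 5381) = 2 - (-23963)/(-12348) = 2 - (-23963)*(-1)/12348 = 2 - 1*23963/12348 = 2 - 23963/12348 = 733/12348 ≈ 0.059362)
f = 928 (f = -24 + 952 = 928)
P - f = 733/12348 - 1*928 = 733/12348 - 928 = -11458211/12348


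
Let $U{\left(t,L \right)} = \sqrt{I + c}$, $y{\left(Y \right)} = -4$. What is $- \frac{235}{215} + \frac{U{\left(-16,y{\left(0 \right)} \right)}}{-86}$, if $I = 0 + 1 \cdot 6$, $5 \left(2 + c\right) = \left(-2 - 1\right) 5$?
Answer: $- \frac{95}{86} \approx -1.1047$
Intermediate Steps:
$c = -5$ ($c = -2 + \frac{\left(-2 - 1\right) 5}{5} = -2 + \frac{\left(-3\right) 5}{5} = -2 + \frac{1}{5} \left(-15\right) = -2 - 3 = -5$)
$I = 6$ ($I = 0 + 6 = 6$)
$U{\left(t,L \right)} = 1$ ($U{\left(t,L \right)} = \sqrt{6 - 5} = \sqrt{1} = 1$)
$- \frac{235}{215} + \frac{U{\left(-16,y{\left(0 \right)} \right)}}{-86} = - \frac{235}{215} + 1 \frac{1}{-86} = \left(-235\right) \frac{1}{215} + 1 \left(- \frac{1}{86}\right) = - \frac{47}{43} - \frac{1}{86} = - \frac{95}{86}$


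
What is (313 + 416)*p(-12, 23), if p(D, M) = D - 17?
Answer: -21141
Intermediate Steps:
p(D, M) = -17 + D
(313 + 416)*p(-12, 23) = (313 + 416)*(-17 - 12) = 729*(-29) = -21141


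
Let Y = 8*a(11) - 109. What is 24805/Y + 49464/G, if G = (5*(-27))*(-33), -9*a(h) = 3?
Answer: -2332951/11055 ≈ -211.03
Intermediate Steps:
a(h) = -⅓ (a(h) = -⅑*3 = -⅓)
G = 4455 (G = -135*(-33) = 4455)
Y = -335/3 (Y = 8*(-⅓) - 109 = -8/3 - 109 = -335/3 ≈ -111.67)
24805/Y + 49464/G = 24805/(-335/3) + 49464/4455 = 24805*(-3/335) + 49464*(1/4455) = -14883/67 + 1832/165 = -2332951/11055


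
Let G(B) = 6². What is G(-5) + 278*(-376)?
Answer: -104492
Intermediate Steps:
G(B) = 36
G(-5) + 278*(-376) = 36 + 278*(-376) = 36 - 104528 = -104492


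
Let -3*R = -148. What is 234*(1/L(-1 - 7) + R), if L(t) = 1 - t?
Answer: 11570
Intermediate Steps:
R = 148/3 (R = -⅓*(-148) = 148/3 ≈ 49.333)
234*(1/L(-1 - 7) + R) = 234*(1/(1 - (-1 - 7)) + 148/3) = 234*(1/(1 - 1*(-8)) + 148/3) = 234*(1/(1 + 8) + 148/3) = 234*(1/9 + 148/3) = 234*(⅑ + 148/3) = 234*(445/9) = 11570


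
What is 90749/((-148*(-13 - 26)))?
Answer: 90749/5772 ≈ 15.722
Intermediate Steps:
90749/((-148*(-13 - 26))) = 90749/((-148*(-39))) = 90749/5772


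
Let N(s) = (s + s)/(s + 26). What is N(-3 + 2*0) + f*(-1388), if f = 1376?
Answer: -43927430/23 ≈ -1.9099e+6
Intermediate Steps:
N(s) = 2*s/(26 + s) (N(s) = (2*s)/(26 + s) = 2*s/(26 + s))
N(-3 + 2*0) + f*(-1388) = 2*(-3 + 2*0)/(26 + (-3 + 2*0)) + 1376*(-1388) = 2*(-3 + 0)/(26 + (-3 + 0)) - 1909888 = 2*(-3)/(26 - 3) - 1909888 = 2*(-3)/23 - 1909888 = 2*(-3)*(1/23) - 1909888 = -6/23 - 1909888 = -43927430/23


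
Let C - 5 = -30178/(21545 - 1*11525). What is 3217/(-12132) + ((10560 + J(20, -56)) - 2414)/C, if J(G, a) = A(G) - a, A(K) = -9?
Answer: 497949310223/120846852 ≈ 4120.5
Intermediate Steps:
J(G, a) = -9 - a
C = 9961/5010 (C = 5 - 30178/(21545 - 1*11525) = 5 - 30178/(21545 - 11525) = 5 - 30178/10020 = 5 - 30178*1/10020 = 5 - 15089/5010 = 9961/5010 ≈ 1.9882)
3217/(-12132) + ((10560 + J(20, -56)) - 2414)/C = 3217/(-12132) + ((10560 + (-9 - 1*(-56))) - 2414)/(9961/5010) = 3217*(-1/12132) + ((10560 + (-9 + 56)) - 2414)*(5010/9961) = -3217/12132 + ((10560 + 47) - 2414)*(5010/9961) = -3217/12132 + (10607 - 2414)*(5010/9961) = -3217/12132 + 8193*(5010/9961) = -3217/12132 + 41046930/9961 = 497949310223/120846852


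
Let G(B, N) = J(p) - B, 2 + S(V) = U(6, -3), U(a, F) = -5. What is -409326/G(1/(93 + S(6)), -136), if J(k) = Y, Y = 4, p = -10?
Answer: -35202036/343 ≈ -1.0263e+5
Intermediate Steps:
S(V) = -7 (S(V) = -2 - 5 = -7)
J(k) = 4
G(B, N) = 4 - B
-409326/G(1/(93 + S(6)), -136) = -409326/(4 - 1/(93 - 7)) = -409326/(4 - 1/86) = -409326/343/86 = -409326*86/343 = -35202036/343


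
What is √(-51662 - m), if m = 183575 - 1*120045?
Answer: 22*I*√238 ≈ 339.4*I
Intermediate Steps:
m = 63530 (m = 183575 - 120045 = 63530)
√(-51662 - m) = √(-51662 - 1*63530) = √(-51662 - 63530) = √(-115192) = 22*I*√238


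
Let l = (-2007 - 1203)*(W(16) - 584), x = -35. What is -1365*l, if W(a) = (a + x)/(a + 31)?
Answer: -120350780550/47 ≈ -2.5607e+9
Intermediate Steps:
W(a) = (-35 + a)/(31 + a) (W(a) = (a - 35)/(a + 31) = (-35 + a)/(31 + a))
l = 88169070/47 (l = (-2007 - 1203)*((-35 + 16)/(31 + 16) - 584) = -3210*(-19/47 - 584) = -3210*(-27467/47) = 88169070/47 ≈ 1.8759e+6)
-1365*l = -1365*88169070/47 = -120350780550/47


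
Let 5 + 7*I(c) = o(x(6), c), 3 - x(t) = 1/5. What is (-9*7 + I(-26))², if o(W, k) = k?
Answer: 222784/49 ≈ 4546.6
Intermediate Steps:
x(t) = 14/5 (x(t) = 3 - 1/5 = 3 - 1*⅕ = 3 - ⅕ = 14/5)
I(c) = -5/7 + c/7
(-9*7 + I(-26))² = (-9*7 + (-5/7 + (⅐)*(-26)))² = (-63 + (-5/7 - 26/7))² = (-63 - 31/7)² = (-472/7)² = 222784/49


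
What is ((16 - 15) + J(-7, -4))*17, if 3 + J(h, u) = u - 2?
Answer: -136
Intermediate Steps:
J(h, u) = -5 + u (J(h, u) = -3 + (u - 2) = -3 + (-2 + u) = -5 + u)
((16 - 15) + J(-7, -4))*17 = ((16 - 15) + (-5 - 4))*17 = (1 - 9)*17 = -8*17 = -136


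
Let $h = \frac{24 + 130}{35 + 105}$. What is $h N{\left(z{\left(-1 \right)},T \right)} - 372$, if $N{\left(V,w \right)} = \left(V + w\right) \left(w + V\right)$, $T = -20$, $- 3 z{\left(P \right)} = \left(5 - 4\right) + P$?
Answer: $68$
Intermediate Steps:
$z{\left(P \right)} = - \frac{1}{3} - \frac{P}{3}$ ($z{\left(P \right)} = - \frac{\left(5 - 4\right) + P}{3} = - \frac{1 + P}{3} = - \frac{1}{3} - \frac{P}{3}$)
$h = \frac{11}{10}$ ($h = \frac{154}{140} = 154 \cdot \frac{1}{140} = \frac{11}{10} \approx 1.1$)
$N{\left(V,w \right)} = \left(V + w\right)^{2}$ ($N{\left(V,w \right)} = \left(V + w\right) \left(V + w\right) = \left(V + w\right)^{2}$)
$h N{\left(z{\left(-1 \right)},T \right)} - 372 = \frac{11 \left(\left(- \frac{1}{3} - - \frac{1}{3}\right) - 20\right)^{2}}{10} - 372 = \frac{11 \left(\left(- \frac{1}{3} + \frac{1}{3}\right) - 20\right)^{2}}{10} - 372 = \frac{11 \left(0 - 20\right)^{2}}{10} - 372 = \frac{11 \left(-20\right)^{2}}{10} - 372 = \frac{11}{10} \cdot 400 - 372 = 440 - 372 = 68$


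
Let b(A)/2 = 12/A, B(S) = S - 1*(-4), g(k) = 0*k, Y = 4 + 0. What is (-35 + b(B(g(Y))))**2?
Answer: 841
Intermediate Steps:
Y = 4
g(k) = 0
B(S) = 4 + S (B(S) = S + 4 = 4 + S)
b(A) = 24/A (b(A) = 2*(12/A) = 24/A)
(-35 + b(B(g(Y))))**2 = (-35 + 24/(4 + 0))**2 = (-35 + 24/4)**2 = (-35 + 24*(1/4))**2 = (-35 + 6)**2 = (-29)**2 = 841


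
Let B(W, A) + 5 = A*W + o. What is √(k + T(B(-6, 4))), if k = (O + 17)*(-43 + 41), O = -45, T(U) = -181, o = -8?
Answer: 5*I*√5 ≈ 11.18*I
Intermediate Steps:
B(W, A) = -13 + A*W (B(W, A) = -5 + (A*W - 8) = -5 + (-8 + A*W) = -13 + A*W)
k = 56 (k = (-45 + 17)*(-43 + 41) = -28*(-2) = 56)
√(k + T(B(-6, 4))) = √(56 - 181) = √(-125) = 5*I*√5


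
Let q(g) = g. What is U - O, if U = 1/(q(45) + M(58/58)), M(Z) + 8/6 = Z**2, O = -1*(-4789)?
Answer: -641723/134 ≈ -4789.0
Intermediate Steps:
O = 4789
M(Z) = -4/3 + Z**2
U = 3/134 (U = 1/(45 + (-4/3 + (58/58)**2)) = 1/(45 + (-4/3 + (58*(1/58))**2)) = 1/(45 + (-4/3 + 1**2)) = 1/(45 + (-4/3 + 1)) = 1/(45 - 1/3) = 1/(134/3) = 3/134 ≈ 0.022388)
U - O = 3/134 - 1*4789 = 3/134 - 4789 = -641723/134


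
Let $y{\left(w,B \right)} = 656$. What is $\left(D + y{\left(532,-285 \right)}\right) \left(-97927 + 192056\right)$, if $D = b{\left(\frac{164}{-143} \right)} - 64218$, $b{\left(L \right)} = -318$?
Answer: $-6012960520$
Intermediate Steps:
$D = -64536$ ($D = -318 - 64218 = -64536$)
$\left(D + y{\left(532,-285 \right)}\right) \left(-97927 + 192056\right) = \left(-64536 + 656\right) \left(-97927 + 192056\right) = \left(-63880\right) 94129 = -6012960520$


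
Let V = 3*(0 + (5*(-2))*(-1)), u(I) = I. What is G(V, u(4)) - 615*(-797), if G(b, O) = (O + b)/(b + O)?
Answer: 490156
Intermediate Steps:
V = 30 (V = 3*(0 - 10*(-1)) = 3*(0 + 10) = 3*10 = 30)
G(b, O) = 1 (G(b, O) = (O + b)/(O + b) = 1)
G(V, u(4)) - 615*(-797) = 1 - 615*(-797) = 1 + 490155 = 490156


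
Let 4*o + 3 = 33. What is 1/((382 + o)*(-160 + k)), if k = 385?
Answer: 2/175275 ≈ 1.1411e-5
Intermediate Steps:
o = 15/2 (o = -¾ + (¼)*33 = -¾ + 33/4 = 15/2 ≈ 7.5000)
1/((382 + o)*(-160 + k)) = 1/((382 + 15/2)*(-160 + 385)) = 1/((779/2)*225) = 1/(175275/2) = 2/175275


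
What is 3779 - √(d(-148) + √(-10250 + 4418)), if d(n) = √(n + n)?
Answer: 3779 - 2^(¾)*√I*√(27 + √37) ≈ 3772.2 - 6.84*I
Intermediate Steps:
d(n) = √2*√n (d(n) = √(2*n) = √2*√n)
3779 - √(d(-148) + √(-10250 + 4418)) = 3779 - √(√2*√(-148) + √(-10250 + 4418)) = 3779 - √(√2*(2*I*√37) + √(-5832)) = 3779 - √(2*I*√74 + 54*I*√2)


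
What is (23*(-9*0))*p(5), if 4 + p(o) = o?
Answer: 0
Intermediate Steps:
p(o) = -4 + o
(23*(-9*0))*p(5) = (23*(-9*0))*(-4 + 5) = (23*0)*1 = 0*1 = 0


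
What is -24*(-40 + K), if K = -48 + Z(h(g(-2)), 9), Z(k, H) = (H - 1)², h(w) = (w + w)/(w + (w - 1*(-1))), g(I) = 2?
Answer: 576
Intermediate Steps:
h(w) = 2*w/(1 + 2*w) (h(w) = (2*w)/(w + (w + 1)) = (2*w)/(w + (1 + w)) = (2*w)/(1 + 2*w) = 2*w/(1 + 2*w))
Z(k, H) = (-1 + H)²
K = 16 (K = -48 + (-1 + 9)² = -48 + 8² = -48 + 64 = 16)
-24*(-40 + K) = -24*(-40 + 16) = -24*(-24) = 576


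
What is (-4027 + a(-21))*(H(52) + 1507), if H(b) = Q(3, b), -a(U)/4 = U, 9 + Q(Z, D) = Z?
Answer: -5918443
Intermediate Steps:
Q(Z, D) = -9 + Z
a(U) = -4*U
H(b) = -6 (H(b) = -9 + 3 = -6)
(-4027 + a(-21))*(H(52) + 1507) = (-4027 - 4*(-21))*(-6 + 1507) = (-4027 + 84)*1501 = -3943*1501 = -5918443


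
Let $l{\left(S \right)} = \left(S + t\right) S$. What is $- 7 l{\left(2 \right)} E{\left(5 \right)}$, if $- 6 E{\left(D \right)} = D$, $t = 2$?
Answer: $\frac{140}{3} \approx 46.667$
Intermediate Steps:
$l{\left(S \right)} = S \left(2 + S\right)$ ($l{\left(S \right)} = \left(S + 2\right) S = \left(2 + S\right) S = S \left(2 + S\right)$)
$E{\left(D \right)} = - \frac{D}{6}$
$- 7 l{\left(2 \right)} E{\left(5 \right)} = - 7 \cdot 2 \left(2 + 2\right) \left(\left(- \frac{1}{6}\right) 5\right) = - 7 \cdot 2 \cdot 4 \left(- \frac{5}{6}\right) = \left(-7\right) 8 \left(- \frac{5}{6}\right) = \left(-56\right) \left(- \frac{5}{6}\right) = \frac{140}{3}$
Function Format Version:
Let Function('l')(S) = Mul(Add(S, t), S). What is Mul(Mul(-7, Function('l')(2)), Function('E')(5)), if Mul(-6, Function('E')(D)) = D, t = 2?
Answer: Rational(140, 3) ≈ 46.667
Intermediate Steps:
Function('l')(S) = Mul(S, Add(2, S)) (Function('l')(S) = Mul(Add(S, 2), S) = Mul(Add(2, S), S) = Mul(S, Add(2, S)))
Function('E')(D) = Mul(Rational(-1, 6), D)
Mul(Mul(-7, Function('l')(2)), Function('E')(5)) = Mul(Mul(-7, Mul(2, Add(2, 2))), Mul(Rational(-1, 6), 5)) = Mul(Mul(-7, Mul(2, 4)), Rational(-5, 6)) = Mul(Mul(-7, 8), Rational(-5, 6)) = Mul(-56, Rational(-5, 6)) = Rational(140, 3)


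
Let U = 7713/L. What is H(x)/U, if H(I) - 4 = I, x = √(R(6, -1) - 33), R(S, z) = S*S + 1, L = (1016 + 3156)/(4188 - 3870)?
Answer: 4172/408789 ≈ 0.010206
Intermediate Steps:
L = 2086/159 (L = 4172/318 = 4172*(1/318) = 2086/159 ≈ 13.119)
R(S, z) = 1 + S² (R(S, z) = S² + 1 = 1 + S²)
U = 1226367/2086 (U = 7713/(2086/159) = 7713*(159/2086) = 1226367/2086 ≈ 587.90)
x = 2 (x = √((1 + 6²) - 33) = √((1 + 36) - 33) = √(37 - 33) = √4 = 2)
H(I) = 4 + I
H(x)/U = (4 + 2)/(1226367/2086) = 6*(2086/1226367) = 4172/408789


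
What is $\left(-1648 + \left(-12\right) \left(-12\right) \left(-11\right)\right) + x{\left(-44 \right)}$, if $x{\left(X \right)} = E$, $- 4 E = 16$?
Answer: $-3236$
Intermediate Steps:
$E = -4$ ($E = \left(- \frac{1}{4}\right) 16 = -4$)
$x{\left(X \right)} = -4$
$\left(-1648 + \left(-12\right) \left(-12\right) \left(-11\right)\right) + x{\left(-44 \right)} = \left(-1648 + \left(-12\right) \left(-12\right) \left(-11\right)\right) - 4 = \left(-1648 + 144 \left(-11\right)\right) - 4 = \left(-1648 - 1584\right) - 4 = -3232 - 4 = -3236$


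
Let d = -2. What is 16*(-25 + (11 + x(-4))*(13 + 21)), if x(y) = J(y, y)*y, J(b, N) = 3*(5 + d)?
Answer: -14000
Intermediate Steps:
J(b, N) = 9 (J(b, N) = 3*(5 - 2) = 3*3 = 9)
x(y) = 9*y
16*(-25 + (11 + x(-4))*(13 + 21)) = 16*(-25 + (11 + 9*(-4))*(13 + 21)) = 16*(-25 + (11 - 36)*34) = 16*(-25 - 25*34) = 16*(-25 - 850) = 16*(-875) = -14000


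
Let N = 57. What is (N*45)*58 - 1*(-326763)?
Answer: 475533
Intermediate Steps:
(N*45)*58 - 1*(-326763) = (57*45)*58 - 1*(-326763) = 2565*58 + 326763 = 148770 + 326763 = 475533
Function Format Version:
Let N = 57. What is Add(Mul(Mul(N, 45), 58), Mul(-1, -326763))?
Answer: 475533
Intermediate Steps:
Add(Mul(Mul(N, 45), 58), Mul(-1, -326763)) = Add(Mul(Mul(57, 45), 58), Mul(-1, -326763)) = Add(Mul(2565, 58), 326763) = Add(148770, 326763) = 475533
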